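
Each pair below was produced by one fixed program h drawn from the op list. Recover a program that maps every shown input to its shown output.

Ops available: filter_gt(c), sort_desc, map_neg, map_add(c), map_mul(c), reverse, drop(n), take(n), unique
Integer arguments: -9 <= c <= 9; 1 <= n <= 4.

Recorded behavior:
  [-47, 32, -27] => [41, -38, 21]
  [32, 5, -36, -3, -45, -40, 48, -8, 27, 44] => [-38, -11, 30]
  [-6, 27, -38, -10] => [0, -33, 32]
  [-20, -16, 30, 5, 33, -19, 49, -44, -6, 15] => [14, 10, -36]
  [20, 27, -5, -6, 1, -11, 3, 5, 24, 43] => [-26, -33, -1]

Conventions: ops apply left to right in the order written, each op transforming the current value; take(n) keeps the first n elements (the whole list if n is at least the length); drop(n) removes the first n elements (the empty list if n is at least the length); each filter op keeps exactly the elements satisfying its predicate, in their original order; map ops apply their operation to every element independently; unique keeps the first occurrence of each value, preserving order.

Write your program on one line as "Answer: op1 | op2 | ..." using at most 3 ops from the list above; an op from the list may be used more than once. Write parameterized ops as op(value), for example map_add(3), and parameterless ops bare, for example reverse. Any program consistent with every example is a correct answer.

take(3) | map_neg | map_add(-6)

Check, running the answer program on each example:
  [-47, 32, -27] -> [-47, 32, -27] -> [47, -32, 27] -> [41, -38, 21]
  [32, 5, -36, -3, -45, -40, 48, -8, 27, 44] -> [32, 5, -36] -> [-32, -5, 36] -> [-38, -11, 30]
  [-6, 27, -38, -10] -> [-6, 27, -38] -> [6, -27, 38] -> [0, -33, 32]
  [-20, -16, 30, 5, 33, -19, 49, -44, -6, 15] -> [-20, -16, 30] -> [20, 16, -30] -> [14, 10, -36]
  [20, 27, -5, -6, 1, -11, 3, 5, 24, 43] -> [20, 27, -5] -> [-20, -27, 5] -> [-26, -33, -1]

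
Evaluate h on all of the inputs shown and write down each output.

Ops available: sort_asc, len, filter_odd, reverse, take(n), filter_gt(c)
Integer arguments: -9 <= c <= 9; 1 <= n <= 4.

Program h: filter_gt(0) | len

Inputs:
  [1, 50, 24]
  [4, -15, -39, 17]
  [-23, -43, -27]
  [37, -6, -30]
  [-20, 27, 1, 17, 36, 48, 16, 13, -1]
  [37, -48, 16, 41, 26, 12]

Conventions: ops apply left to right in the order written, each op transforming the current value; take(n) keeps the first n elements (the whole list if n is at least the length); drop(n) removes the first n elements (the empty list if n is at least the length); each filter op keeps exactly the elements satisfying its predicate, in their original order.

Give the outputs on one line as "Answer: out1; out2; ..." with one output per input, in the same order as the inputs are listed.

3; 2; 0; 1; 7; 5

Execution, op by op:
  [1, 50, 24] -> [1, 50, 24] -> 3
  [4, -15, -39, 17] -> [4, 17] -> 2
  [-23, -43, -27] -> [] -> 0
  [37, -6, -30] -> [37] -> 1
  [-20, 27, 1, 17, 36, 48, 16, 13, -1] -> [27, 1, 17, 36, 48, 16, 13] -> 7
  [37, -48, 16, 41, 26, 12] -> [37, 16, 41, 26, 12] -> 5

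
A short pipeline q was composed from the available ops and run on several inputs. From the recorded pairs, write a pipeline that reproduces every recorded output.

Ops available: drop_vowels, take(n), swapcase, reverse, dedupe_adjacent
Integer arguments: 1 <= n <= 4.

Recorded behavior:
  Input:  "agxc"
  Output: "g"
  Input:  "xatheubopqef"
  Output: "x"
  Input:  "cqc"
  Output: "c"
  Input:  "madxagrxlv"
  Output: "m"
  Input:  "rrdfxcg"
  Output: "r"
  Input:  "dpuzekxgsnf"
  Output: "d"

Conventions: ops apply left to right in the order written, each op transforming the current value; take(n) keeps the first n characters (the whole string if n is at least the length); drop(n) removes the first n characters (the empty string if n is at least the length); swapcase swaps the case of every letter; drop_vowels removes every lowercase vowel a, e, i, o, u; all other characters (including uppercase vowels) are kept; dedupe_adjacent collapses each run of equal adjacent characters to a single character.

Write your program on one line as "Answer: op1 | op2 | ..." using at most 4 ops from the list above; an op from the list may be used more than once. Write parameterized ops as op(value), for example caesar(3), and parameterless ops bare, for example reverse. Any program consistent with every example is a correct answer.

dedupe_adjacent | drop_vowels | take(1)

Check, running the answer program on each example:
  "agxc" -> "agxc" -> "gxc" -> "g"
  "xatheubopqef" -> "xatheubopqef" -> "xthbpqf" -> "x"
  "cqc" -> "cqc" -> "cqc" -> "c"
  "madxagrxlv" -> "madxagrxlv" -> "mdxgrxlv" -> "m"
  "rrdfxcg" -> "rdfxcg" -> "rdfxcg" -> "r"
  "dpuzekxgsnf" -> "dpuzekxgsnf" -> "dpzkxgsnf" -> "d"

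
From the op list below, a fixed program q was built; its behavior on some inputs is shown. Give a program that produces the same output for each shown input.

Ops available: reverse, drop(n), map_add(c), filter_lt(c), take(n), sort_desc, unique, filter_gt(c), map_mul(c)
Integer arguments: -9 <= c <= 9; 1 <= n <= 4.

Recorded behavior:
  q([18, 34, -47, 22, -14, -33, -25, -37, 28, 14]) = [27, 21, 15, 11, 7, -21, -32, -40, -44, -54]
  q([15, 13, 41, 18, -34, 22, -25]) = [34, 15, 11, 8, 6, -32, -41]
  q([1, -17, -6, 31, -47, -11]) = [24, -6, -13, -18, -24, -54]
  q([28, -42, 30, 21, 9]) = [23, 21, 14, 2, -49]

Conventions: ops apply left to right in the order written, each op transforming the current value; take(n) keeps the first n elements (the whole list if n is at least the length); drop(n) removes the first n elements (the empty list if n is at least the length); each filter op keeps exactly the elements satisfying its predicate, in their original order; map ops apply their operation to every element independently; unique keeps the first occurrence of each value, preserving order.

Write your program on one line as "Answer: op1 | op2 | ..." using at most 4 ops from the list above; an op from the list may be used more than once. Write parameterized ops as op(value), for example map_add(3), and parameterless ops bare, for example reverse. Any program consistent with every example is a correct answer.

map_add(-8) | map_add(1) | reverse | sort_desc

Check, running the answer program on each example:
  [18, 34, -47, 22, -14, -33, -25, -37, 28, 14] -> [10, 26, -55, 14, -22, -41, -33, -45, 20, 6] -> [11, 27, -54, 15, -21, -40, -32, -44, 21, 7] -> [7, 21, -44, -32, -40, -21, 15, -54, 27, 11] -> [27, 21, 15, 11, 7, -21, -32, -40, -44, -54]
  [15, 13, 41, 18, -34, 22, -25] -> [7, 5, 33, 10, -42, 14, -33] -> [8, 6, 34, 11, -41, 15, -32] -> [-32, 15, -41, 11, 34, 6, 8] -> [34, 15, 11, 8, 6, -32, -41]
  [1, -17, -6, 31, -47, -11] -> [-7, -25, -14, 23, -55, -19] -> [-6, -24, -13, 24, -54, -18] -> [-18, -54, 24, -13, -24, -6] -> [24, -6, -13, -18, -24, -54]
  [28, -42, 30, 21, 9] -> [20, -50, 22, 13, 1] -> [21, -49, 23, 14, 2] -> [2, 14, 23, -49, 21] -> [23, 21, 14, 2, -49]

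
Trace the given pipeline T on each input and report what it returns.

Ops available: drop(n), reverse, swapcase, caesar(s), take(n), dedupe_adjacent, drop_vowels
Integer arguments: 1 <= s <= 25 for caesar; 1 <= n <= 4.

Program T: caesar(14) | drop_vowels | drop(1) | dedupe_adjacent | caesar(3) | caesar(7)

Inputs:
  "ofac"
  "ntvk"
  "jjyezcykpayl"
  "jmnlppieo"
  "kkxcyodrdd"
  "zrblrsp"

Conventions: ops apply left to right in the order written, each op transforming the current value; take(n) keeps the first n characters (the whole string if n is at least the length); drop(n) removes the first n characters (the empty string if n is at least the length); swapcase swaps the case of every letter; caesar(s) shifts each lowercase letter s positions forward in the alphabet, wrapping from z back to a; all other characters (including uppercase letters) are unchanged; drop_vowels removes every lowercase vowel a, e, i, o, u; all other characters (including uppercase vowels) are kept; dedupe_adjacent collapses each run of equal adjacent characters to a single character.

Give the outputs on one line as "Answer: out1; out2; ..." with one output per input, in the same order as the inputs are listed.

"da"; "rti"; "hwcxawinwj"; "ljngcm"; "ivawmbpb"; "pzjpqn"

Execution, op by op:
  "ofac" -> "ctoq" -> "ctq" -> "tq" -> "tq" -> "wt" -> "da"
  "ntvk" -> "bhjy" -> "bhjy" -> "hjy" -> "hjy" -> "kmb" -> "rti"
  "jjyezcykpayl" -> "xxmsnqmydomz" -> "xxmsnqmydmz" -> "xmsnqmydmz" -> "xmsnqmydmz" -> "apvqtpbgpc" -> "hwcxawinwj"
  "jmnlppieo" -> "xabzddwsc" -> "xbzddwsc" -> "bzddwsc" -> "bzdwsc" -> "ecgzvf" -> "ljngcm"
  "kkxcyodrdd" -> "yylqmcrfrr" -> "yylqmcrfrr" -> "ylqmcrfrr" -> "ylqmcrfr" -> "botpfuiu" -> "ivawmbpb"
  "zrblrsp" -> "nfpzfgd" -> "nfpzfgd" -> "fpzfgd" -> "fpzfgd" -> "iscijg" -> "pzjpqn"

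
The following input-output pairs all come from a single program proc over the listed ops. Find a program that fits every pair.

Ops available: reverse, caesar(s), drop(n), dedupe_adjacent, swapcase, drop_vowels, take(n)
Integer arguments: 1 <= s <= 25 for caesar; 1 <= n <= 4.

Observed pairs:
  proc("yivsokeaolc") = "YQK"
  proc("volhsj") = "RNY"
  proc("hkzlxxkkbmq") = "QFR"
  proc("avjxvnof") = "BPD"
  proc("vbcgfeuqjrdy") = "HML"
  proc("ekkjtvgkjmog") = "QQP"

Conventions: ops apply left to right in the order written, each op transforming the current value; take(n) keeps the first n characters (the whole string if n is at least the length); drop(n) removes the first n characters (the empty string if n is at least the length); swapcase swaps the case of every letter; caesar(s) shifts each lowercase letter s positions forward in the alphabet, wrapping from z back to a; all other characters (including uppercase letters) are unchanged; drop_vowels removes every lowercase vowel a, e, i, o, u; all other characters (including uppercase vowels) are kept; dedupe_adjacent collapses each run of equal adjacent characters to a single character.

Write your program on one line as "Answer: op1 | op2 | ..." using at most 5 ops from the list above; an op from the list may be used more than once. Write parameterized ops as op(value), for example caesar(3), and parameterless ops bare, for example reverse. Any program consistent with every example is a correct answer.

caesar(6) | drop_vowels | swapcase | drop(1) | take(3)

Check, running the answer program on each example:
  "yivsokeaolc" -> "eobyuqkguri" -> "byqkgr" -> "BYQKGR" -> "YQKGR" -> "YQK"
  "volhsj" -> "burnyp" -> "brnyp" -> "BRNYP" -> "RNYP" -> "RNY"
  "hkzlxxkkbmq" -> "nqfrddqqhsw" -> "nqfrddqqhsw" -> "NQFRDDQQHSW" -> "QFRDDQQHSW" -> "QFR"
  "avjxvnof" -> "gbpdbtul" -> "gbpdbtl" -> "GBPDBTL" -> "BPDBTL" -> "BPD"
  "vbcgfeuqjrdy" -> "bhimlkawpxje" -> "bhmlkwpxj" -> "BHMLKWPXJ" -> "HMLKWPXJ" -> "HML"
  "ekkjtvgkjmog" -> "kqqpzbmqpsum" -> "kqqpzbmqpsm" -> "KQQPZBMQPSM" -> "QQPZBMQPSM" -> "QQP"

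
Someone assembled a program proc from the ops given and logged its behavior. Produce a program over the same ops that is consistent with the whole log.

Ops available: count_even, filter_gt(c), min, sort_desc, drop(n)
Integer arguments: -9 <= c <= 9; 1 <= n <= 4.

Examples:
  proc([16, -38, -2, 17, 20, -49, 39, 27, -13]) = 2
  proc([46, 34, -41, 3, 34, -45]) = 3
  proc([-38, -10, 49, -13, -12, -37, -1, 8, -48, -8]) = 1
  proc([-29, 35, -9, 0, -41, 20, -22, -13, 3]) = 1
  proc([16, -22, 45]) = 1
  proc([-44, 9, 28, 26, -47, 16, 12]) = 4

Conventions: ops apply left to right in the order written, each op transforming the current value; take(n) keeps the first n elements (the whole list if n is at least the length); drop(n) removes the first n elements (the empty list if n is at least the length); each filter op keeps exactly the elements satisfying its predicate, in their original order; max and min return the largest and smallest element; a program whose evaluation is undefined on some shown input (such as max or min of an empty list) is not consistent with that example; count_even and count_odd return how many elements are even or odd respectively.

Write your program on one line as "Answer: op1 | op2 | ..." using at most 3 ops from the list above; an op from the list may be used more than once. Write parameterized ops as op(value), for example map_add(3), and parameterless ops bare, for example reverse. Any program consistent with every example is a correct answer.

filter_gt(0) | sort_desc | count_even

Check, running the answer program on each example:
  [16, -38, -2, 17, 20, -49, 39, 27, -13] -> [16, 17, 20, 39, 27] -> [39, 27, 20, 17, 16] -> 2
  [46, 34, -41, 3, 34, -45] -> [46, 34, 3, 34] -> [46, 34, 34, 3] -> 3
  [-38, -10, 49, -13, -12, -37, -1, 8, -48, -8] -> [49, 8] -> [49, 8] -> 1
  [-29, 35, -9, 0, -41, 20, -22, -13, 3] -> [35, 20, 3] -> [35, 20, 3] -> 1
  [16, -22, 45] -> [16, 45] -> [45, 16] -> 1
  [-44, 9, 28, 26, -47, 16, 12] -> [9, 28, 26, 16, 12] -> [28, 26, 16, 12, 9] -> 4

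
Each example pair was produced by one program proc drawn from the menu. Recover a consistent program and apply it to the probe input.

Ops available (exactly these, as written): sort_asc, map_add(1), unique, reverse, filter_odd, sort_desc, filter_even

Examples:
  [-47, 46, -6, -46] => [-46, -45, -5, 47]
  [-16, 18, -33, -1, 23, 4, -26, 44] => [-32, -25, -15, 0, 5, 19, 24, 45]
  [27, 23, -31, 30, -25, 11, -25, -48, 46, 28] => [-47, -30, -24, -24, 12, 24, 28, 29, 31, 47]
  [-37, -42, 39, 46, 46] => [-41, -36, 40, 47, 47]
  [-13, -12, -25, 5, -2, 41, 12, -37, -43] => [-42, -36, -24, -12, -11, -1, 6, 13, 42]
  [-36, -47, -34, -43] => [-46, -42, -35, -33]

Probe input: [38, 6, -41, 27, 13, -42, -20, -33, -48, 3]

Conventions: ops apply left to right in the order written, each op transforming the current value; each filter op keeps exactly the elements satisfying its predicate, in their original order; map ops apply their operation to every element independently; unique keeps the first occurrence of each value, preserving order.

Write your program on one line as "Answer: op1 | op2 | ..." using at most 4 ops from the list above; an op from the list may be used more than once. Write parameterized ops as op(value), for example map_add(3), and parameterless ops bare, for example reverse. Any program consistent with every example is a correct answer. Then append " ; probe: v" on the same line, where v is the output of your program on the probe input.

sort_desc | map_add(1) | sort_asc ; probe: [-47, -41, -40, -32, -19, 4, 7, 14, 28, 39]

Check, running the answer program on each example:
  [-47, 46, -6, -46] -> [46, -6, -46, -47] -> [47, -5, -45, -46] -> [-46, -45, -5, 47]
  [-16, 18, -33, -1, 23, 4, -26, 44] -> [44, 23, 18, 4, -1, -16, -26, -33] -> [45, 24, 19, 5, 0, -15, -25, -32] -> [-32, -25, -15, 0, 5, 19, 24, 45]
  [27, 23, -31, 30, -25, 11, -25, -48, 46, 28] -> [46, 30, 28, 27, 23, 11, -25, -25, -31, -48] -> [47, 31, 29, 28, 24, 12, -24, -24, -30, -47] -> [-47, -30, -24, -24, 12, 24, 28, 29, 31, 47]
  [-37, -42, 39, 46, 46] -> [46, 46, 39, -37, -42] -> [47, 47, 40, -36, -41] -> [-41, -36, 40, 47, 47]
  [-13, -12, -25, 5, -2, 41, 12, -37, -43] -> [41, 12, 5, -2, -12, -13, -25, -37, -43] -> [42, 13, 6, -1, -11, -12, -24, -36, -42] -> [-42, -36, -24, -12, -11, -1, 6, 13, 42]
  [-36, -47, -34, -43] -> [-34, -36, -43, -47] -> [-33, -35, -42, -46] -> [-46, -42, -35, -33]
  probe: [38, 6, -41, 27, 13, -42, -20, -33, -48, 3] -> [38, 27, 13, 6, 3, -20, -33, -41, -42, -48] -> [39, 28, 14, 7, 4, -19, -32, -40, -41, -47] -> [-47, -41, -40, -32, -19, 4, 7, 14, 28, 39]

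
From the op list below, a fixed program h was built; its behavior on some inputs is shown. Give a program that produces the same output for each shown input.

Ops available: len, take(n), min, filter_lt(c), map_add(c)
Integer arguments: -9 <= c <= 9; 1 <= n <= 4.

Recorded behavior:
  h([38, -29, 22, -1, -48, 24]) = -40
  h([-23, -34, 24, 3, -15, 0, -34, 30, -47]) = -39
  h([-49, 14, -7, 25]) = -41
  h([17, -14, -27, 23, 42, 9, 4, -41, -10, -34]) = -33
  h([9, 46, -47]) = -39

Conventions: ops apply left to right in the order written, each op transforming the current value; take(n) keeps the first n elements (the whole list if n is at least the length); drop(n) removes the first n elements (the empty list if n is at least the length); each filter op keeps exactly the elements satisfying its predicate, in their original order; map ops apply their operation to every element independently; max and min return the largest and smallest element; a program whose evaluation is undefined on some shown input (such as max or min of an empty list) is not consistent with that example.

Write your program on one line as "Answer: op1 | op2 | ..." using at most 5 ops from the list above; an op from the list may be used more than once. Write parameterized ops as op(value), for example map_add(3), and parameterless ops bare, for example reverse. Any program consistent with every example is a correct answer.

map_add(-3) | map_add(2) | map_add(9) | min

Check, running the answer program on each example:
  [38, -29, 22, -1, -48, 24] -> [35, -32, 19, -4, -51, 21] -> [37, -30, 21, -2, -49, 23] -> [46, -21, 30, 7, -40, 32] -> -40
  [-23, -34, 24, 3, -15, 0, -34, 30, -47] -> [-26, -37, 21, 0, -18, -3, -37, 27, -50] -> [-24, -35, 23, 2, -16, -1, -35, 29, -48] -> [-15, -26, 32, 11, -7, 8, -26, 38, -39] -> -39
  [-49, 14, -7, 25] -> [-52, 11, -10, 22] -> [-50, 13, -8, 24] -> [-41, 22, 1, 33] -> -41
  [17, -14, -27, 23, 42, 9, 4, -41, -10, -34] -> [14, -17, -30, 20, 39, 6, 1, -44, -13, -37] -> [16, -15, -28, 22, 41, 8, 3, -42, -11, -35] -> [25, -6, -19, 31, 50, 17, 12, -33, -2, -26] -> -33
  [9, 46, -47] -> [6, 43, -50] -> [8, 45, -48] -> [17, 54, -39] -> -39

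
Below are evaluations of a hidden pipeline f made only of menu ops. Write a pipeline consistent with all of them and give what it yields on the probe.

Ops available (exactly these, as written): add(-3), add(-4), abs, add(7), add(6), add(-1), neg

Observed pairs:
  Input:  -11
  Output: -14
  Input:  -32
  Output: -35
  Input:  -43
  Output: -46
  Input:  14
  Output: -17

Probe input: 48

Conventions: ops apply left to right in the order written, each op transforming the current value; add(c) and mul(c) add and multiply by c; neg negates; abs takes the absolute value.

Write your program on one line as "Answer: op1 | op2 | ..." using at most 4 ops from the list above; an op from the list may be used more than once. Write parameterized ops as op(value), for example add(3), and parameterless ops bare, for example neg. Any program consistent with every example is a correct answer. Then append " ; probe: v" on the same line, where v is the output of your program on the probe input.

abs | neg | add(-3) ; probe: -51

Check, running the answer program on each example:
  -11 -> 11 -> -11 -> -14
  -32 -> 32 -> -32 -> -35
  -43 -> 43 -> -43 -> -46
  14 -> 14 -> -14 -> -17
  probe: 48 -> 48 -> -48 -> -51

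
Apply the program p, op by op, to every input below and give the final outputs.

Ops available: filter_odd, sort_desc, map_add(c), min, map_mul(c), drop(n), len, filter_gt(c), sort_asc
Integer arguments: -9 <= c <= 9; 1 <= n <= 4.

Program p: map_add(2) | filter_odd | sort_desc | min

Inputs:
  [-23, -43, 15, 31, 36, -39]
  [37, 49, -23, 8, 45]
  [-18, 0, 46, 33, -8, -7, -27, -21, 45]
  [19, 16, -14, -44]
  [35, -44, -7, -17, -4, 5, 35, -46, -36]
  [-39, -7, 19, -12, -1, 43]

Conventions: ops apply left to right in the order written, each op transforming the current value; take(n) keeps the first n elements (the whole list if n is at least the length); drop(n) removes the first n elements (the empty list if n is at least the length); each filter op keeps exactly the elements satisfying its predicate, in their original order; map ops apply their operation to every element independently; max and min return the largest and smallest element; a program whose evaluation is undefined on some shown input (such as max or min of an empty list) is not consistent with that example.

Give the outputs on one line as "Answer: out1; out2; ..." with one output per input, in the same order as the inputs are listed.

-41; -21; -25; 21; -15; -37

Execution, op by op:
  [-23, -43, 15, 31, 36, -39] -> [-21, -41, 17, 33, 38, -37] -> [-21, -41, 17, 33, -37] -> [33, 17, -21, -37, -41] -> -41
  [37, 49, -23, 8, 45] -> [39, 51, -21, 10, 47] -> [39, 51, -21, 47] -> [51, 47, 39, -21] -> -21
  [-18, 0, 46, 33, -8, -7, -27, -21, 45] -> [-16, 2, 48, 35, -6, -5, -25, -19, 47] -> [35, -5, -25, -19, 47] -> [47, 35, -5, -19, -25] -> -25
  [19, 16, -14, -44] -> [21, 18, -12, -42] -> [21] -> [21] -> 21
  [35, -44, -7, -17, -4, 5, 35, -46, -36] -> [37, -42, -5, -15, -2, 7, 37, -44, -34] -> [37, -5, -15, 7, 37] -> [37, 37, 7, -5, -15] -> -15
  [-39, -7, 19, -12, -1, 43] -> [-37, -5, 21, -10, 1, 45] -> [-37, -5, 21, 1, 45] -> [45, 21, 1, -5, -37] -> -37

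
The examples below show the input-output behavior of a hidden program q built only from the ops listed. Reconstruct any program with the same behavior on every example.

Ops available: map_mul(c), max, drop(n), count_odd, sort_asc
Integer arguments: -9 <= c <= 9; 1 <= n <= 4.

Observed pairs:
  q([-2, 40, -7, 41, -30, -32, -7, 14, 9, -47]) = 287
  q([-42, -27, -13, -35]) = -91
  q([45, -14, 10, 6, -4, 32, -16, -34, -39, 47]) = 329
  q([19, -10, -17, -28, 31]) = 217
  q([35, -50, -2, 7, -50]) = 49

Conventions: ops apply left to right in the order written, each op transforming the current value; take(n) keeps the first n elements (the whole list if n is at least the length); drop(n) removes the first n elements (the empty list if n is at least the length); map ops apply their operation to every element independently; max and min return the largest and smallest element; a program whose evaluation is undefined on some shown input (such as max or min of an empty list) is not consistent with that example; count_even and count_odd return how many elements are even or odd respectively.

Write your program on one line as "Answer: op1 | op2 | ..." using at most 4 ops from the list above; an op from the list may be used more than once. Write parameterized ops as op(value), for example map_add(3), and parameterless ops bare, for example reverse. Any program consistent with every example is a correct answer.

drop(2) | map_mul(7) | sort_asc | max

Check, running the answer program on each example:
  [-2, 40, -7, 41, -30, -32, -7, 14, 9, -47] -> [-7, 41, -30, -32, -7, 14, 9, -47] -> [-49, 287, -210, -224, -49, 98, 63, -329] -> [-329, -224, -210, -49, -49, 63, 98, 287] -> 287
  [-42, -27, -13, -35] -> [-13, -35] -> [-91, -245] -> [-245, -91] -> -91
  [45, -14, 10, 6, -4, 32, -16, -34, -39, 47] -> [10, 6, -4, 32, -16, -34, -39, 47] -> [70, 42, -28, 224, -112, -238, -273, 329] -> [-273, -238, -112, -28, 42, 70, 224, 329] -> 329
  [19, -10, -17, -28, 31] -> [-17, -28, 31] -> [-119, -196, 217] -> [-196, -119, 217] -> 217
  [35, -50, -2, 7, -50] -> [-2, 7, -50] -> [-14, 49, -350] -> [-350, -14, 49] -> 49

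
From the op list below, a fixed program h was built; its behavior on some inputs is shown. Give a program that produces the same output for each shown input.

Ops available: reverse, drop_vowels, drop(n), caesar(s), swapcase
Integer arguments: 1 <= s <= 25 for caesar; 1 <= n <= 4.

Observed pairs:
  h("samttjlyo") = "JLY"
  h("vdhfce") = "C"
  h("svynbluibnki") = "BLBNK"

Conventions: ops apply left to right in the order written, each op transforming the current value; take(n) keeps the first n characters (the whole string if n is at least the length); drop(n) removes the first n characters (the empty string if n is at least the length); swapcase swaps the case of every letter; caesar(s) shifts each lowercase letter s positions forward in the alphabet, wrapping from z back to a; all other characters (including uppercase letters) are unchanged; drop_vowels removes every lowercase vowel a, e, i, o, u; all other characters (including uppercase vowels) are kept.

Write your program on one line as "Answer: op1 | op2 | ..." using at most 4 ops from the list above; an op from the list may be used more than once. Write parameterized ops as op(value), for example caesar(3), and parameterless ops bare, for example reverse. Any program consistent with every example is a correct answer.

drop_vowels | drop(4) | swapcase

Check, running the answer program on each example:
  "samttjlyo" -> "smttjly" -> "jly" -> "JLY"
  "vdhfce" -> "vdhfc" -> "c" -> "C"
  "svynbluibnki" -> "svynblbnk" -> "blbnk" -> "BLBNK"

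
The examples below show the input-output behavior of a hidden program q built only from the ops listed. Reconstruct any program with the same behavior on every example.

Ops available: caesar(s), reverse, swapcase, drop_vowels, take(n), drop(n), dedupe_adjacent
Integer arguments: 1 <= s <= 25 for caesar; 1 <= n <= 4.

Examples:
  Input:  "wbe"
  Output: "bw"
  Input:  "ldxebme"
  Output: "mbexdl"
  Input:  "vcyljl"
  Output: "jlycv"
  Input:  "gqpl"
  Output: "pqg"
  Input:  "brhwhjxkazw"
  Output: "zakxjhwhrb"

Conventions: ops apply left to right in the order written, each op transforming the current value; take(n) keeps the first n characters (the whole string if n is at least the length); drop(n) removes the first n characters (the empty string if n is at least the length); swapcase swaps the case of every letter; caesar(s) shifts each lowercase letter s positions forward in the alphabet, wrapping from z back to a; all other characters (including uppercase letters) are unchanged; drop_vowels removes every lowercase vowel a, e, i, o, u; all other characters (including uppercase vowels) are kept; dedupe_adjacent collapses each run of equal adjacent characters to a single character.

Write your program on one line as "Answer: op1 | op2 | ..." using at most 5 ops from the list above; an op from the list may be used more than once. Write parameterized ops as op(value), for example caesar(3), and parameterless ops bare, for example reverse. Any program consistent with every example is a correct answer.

reverse | caesar(15) | drop(1) | caesar(20) | caesar(17)

Check, running the answer program on each example:
  "wbe" -> "ebw" -> "tql" -> "ql" -> "kf" -> "bw"
  "ldxebme" -> "embexdl" -> "tbqtmsa" -> "bqtmsa" -> "vkngmu" -> "mbexdl"
  "vcyljl" -> "ljlycv" -> "ayanrk" -> "yanrk" -> "suhle" -> "jlycv"
  "gqpl" -> "lpqg" -> "aefv" -> "efv" -> "yzp" -> "pqg"
  "brhwhjxkazw" -> "wzakxjhwhrb" -> "lopzmywlwgq" -> "opzmywlwgq" -> "ijtgsqfqak" -> "zakxjhwhrb"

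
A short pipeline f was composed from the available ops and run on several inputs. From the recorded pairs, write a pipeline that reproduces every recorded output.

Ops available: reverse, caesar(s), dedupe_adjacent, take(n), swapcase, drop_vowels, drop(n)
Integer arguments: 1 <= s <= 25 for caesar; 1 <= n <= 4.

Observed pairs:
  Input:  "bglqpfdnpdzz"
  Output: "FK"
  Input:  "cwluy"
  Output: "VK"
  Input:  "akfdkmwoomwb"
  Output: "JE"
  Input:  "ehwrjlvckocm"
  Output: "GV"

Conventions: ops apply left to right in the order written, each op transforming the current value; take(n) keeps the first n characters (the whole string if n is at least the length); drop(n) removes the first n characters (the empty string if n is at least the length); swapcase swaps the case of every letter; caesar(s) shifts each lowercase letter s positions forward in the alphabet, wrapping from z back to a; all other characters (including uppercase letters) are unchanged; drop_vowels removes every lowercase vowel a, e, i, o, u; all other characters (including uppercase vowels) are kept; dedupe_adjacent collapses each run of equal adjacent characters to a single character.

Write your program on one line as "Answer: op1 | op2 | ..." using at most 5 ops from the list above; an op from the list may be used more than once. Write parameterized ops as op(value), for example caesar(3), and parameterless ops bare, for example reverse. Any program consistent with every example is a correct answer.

take(3) | caesar(25) | drop(1) | swapcase

Check, running the answer program on each example:
  "bglqpfdnpdzz" -> "bgl" -> "afk" -> "fk" -> "FK"
  "cwluy" -> "cwl" -> "bvk" -> "vk" -> "VK"
  "akfdkmwoomwb" -> "akf" -> "zje" -> "je" -> "JE"
  "ehwrjlvckocm" -> "ehw" -> "dgv" -> "gv" -> "GV"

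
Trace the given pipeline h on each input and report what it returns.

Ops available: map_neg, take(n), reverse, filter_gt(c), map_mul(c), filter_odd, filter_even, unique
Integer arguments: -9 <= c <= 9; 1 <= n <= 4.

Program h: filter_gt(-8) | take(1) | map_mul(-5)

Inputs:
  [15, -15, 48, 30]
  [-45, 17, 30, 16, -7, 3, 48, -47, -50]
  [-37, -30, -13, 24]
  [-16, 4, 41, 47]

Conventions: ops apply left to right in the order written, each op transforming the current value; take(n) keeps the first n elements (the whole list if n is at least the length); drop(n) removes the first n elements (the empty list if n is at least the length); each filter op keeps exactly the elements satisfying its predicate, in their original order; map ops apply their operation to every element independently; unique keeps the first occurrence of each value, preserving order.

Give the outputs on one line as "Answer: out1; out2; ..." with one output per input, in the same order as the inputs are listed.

[-75]; [-85]; [-120]; [-20]

Execution, op by op:
  [15, -15, 48, 30] -> [15, 48, 30] -> [15] -> [-75]
  [-45, 17, 30, 16, -7, 3, 48, -47, -50] -> [17, 30, 16, -7, 3, 48] -> [17] -> [-85]
  [-37, -30, -13, 24] -> [24] -> [24] -> [-120]
  [-16, 4, 41, 47] -> [4, 41, 47] -> [4] -> [-20]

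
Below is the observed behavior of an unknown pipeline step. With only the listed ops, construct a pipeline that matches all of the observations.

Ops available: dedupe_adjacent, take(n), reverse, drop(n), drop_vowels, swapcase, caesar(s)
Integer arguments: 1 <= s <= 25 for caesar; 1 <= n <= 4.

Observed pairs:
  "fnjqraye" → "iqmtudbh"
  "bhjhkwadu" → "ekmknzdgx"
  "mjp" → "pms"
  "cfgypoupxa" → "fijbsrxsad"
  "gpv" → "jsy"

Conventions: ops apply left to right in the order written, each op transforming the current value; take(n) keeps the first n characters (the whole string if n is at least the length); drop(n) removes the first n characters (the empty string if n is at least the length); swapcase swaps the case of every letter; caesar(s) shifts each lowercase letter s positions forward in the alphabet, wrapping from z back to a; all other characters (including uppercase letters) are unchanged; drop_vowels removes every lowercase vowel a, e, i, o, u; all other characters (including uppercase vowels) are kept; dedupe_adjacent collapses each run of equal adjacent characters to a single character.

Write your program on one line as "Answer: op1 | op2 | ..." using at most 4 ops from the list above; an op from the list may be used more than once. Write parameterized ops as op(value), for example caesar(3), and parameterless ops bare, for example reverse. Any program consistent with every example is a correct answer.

reverse | caesar(19) | reverse | caesar(10)

Check, running the answer program on each example:
  "fnjqraye" -> "eyarqjnf" -> "xrtkjcgy" -> "ygcjktrx" -> "iqmtudbh"
  "bhjhkwadu" -> "udawkhjhb" -> "nwtpdacau" -> "uacadptwn" -> "ekmknzdgx"
  "mjp" -> "pjm" -> "icf" -> "fci" -> "pms"
  "cfgypoupxa" -> "axpuopygfc" -> "tqinhirzyv" -> "vyzrihniqt" -> "fijbsrxsad"
  "gpv" -> "vpg" -> "oiz" -> "zio" -> "jsy"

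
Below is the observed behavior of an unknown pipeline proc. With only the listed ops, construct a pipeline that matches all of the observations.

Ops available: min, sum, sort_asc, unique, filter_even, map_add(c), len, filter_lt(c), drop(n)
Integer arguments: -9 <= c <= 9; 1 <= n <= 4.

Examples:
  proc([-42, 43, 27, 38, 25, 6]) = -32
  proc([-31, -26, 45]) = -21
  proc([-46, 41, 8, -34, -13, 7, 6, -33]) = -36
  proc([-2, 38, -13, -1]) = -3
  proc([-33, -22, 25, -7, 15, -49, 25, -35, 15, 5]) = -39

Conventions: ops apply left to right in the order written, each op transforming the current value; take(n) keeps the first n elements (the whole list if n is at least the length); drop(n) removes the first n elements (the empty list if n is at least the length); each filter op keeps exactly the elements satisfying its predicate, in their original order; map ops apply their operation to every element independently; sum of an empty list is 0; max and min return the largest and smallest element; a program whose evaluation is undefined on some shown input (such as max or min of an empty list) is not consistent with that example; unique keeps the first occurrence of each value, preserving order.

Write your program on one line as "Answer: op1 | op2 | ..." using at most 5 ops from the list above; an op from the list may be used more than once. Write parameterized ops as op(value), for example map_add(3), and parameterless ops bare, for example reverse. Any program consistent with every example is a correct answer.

sort_asc | map_add(5) | map_add(5) | min

Check, running the answer program on each example:
  [-42, 43, 27, 38, 25, 6] -> [-42, 6, 25, 27, 38, 43] -> [-37, 11, 30, 32, 43, 48] -> [-32, 16, 35, 37, 48, 53] -> -32
  [-31, -26, 45] -> [-31, -26, 45] -> [-26, -21, 50] -> [-21, -16, 55] -> -21
  [-46, 41, 8, -34, -13, 7, 6, -33] -> [-46, -34, -33, -13, 6, 7, 8, 41] -> [-41, -29, -28, -8, 11, 12, 13, 46] -> [-36, -24, -23, -3, 16, 17, 18, 51] -> -36
  [-2, 38, -13, -1] -> [-13, -2, -1, 38] -> [-8, 3, 4, 43] -> [-3, 8, 9, 48] -> -3
  [-33, -22, 25, -7, 15, -49, 25, -35, 15, 5] -> [-49, -35, -33, -22, -7, 5, 15, 15, 25, 25] -> [-44, -30, -28, -17, -2, 10, 20, 20, 30, 30] -> [-39, -25, -23, -12, 3, 15, 25, 25, 35, 35] -> -39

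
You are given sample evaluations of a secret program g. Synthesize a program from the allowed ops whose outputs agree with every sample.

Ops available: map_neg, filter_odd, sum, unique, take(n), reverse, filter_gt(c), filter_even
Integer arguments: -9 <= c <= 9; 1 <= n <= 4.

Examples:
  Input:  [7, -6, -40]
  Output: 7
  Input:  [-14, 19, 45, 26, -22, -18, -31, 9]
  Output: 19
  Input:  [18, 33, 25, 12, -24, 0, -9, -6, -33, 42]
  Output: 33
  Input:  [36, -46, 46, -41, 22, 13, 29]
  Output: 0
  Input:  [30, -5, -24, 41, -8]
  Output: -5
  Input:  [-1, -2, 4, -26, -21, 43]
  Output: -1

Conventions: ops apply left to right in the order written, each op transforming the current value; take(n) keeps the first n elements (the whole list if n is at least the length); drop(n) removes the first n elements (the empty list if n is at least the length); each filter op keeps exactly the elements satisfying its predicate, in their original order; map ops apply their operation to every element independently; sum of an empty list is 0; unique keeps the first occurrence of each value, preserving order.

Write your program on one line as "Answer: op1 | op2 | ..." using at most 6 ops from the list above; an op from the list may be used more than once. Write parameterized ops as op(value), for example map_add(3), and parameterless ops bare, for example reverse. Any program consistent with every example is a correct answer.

take(2) | map_neg | filter_odd | map_neg | sum

Check, running the answer program on each example:
  [7, -6, -40] -> [7, -6] -> [-7, 6] -> [-7] -> [7] -> 7
  [-14, 19, 45, 26, -22, -18, -31, 9] -> [-14, 19] -> [14, -19] -> [-19] -> [19] -> 19
  [18, 33, 25, 12, -24, 0, -9, -6, -33, 42] -> [18, 33] -> [-18, -33] -> [-33] -> [33] -> 33
  [36, -46, 46, -41, 22, 13, 29] -> [36, -46] -> [-36, 46] -> [] -> [] -> 0
  [30, -5, -24, 41, -8] -> [30, -5] -> [-30, 5] -> [5] -> [-5] -> -5
  [-1, -2, 4, -26, -21, 43] -> [-1, -2] -> [1, 2] -> [1] -> [-1] -> -1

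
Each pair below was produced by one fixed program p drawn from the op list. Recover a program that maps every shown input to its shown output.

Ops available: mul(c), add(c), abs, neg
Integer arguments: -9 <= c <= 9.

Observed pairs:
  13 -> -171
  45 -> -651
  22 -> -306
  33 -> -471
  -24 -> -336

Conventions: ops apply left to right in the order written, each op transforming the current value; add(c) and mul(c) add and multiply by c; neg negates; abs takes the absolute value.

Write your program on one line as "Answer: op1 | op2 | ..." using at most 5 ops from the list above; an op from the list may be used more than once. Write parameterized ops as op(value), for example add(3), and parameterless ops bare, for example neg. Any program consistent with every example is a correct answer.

mul(-1) | abs | mul(5) | add(-8) | mul(-3)

Check, running the answer program on each example:
  13 -> -13 -> 13 -> 65 -> 57 -> -171
  45 -> -45 -> 45 -> 225 -> 217 -> -651
  22 -> -22 -> 22 -> 110 -> 102 -> -306
  33 -> -33 -> 33 -> 165 -> 157 -> -471
  -24 -> 24 -> 24 -> 120 -> 112 -> -336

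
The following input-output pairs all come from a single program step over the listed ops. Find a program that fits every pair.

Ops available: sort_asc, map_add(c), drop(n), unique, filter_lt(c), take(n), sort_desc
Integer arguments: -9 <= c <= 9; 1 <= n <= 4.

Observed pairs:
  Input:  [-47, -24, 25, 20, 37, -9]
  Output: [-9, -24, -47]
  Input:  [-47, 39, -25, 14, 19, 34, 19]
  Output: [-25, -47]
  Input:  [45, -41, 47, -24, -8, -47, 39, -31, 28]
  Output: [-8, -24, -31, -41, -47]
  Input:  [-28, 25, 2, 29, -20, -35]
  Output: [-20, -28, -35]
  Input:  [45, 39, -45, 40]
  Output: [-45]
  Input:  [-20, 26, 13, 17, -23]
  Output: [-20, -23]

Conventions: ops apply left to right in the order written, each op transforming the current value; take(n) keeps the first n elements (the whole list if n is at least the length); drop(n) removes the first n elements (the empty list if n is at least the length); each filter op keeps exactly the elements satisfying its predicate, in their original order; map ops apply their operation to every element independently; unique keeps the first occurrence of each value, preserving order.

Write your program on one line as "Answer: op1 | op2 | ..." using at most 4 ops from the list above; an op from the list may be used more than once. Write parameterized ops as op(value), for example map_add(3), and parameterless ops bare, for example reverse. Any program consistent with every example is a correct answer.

unique | sort_desc | filter_lt(4) | filter_lt(-4)

Check, running the answer program on each example:
  [-47, -24, 25, 20, 37, -9] -> [-47, -24, 25, 20, 37, -9] -> [37, 25, 20, -9, -24, -47] -> [-9, -24, -47] -> [-9, -24, -47]
  [-47, 39, -25, 14, 19, 34, 19] -> [-47, 39, -25, 14, 19, 34] -> [39, 34, 19, 14, -25, -47] -> [-25, -47] -> [-25, -47]
  [45, -41, 47, -24, -8, -47, 39, -31, 28] -> [45, -41, 47, -24, -8, -47, 39, -31, 28] -> [47, 45, 39, 28, -8, -24, -31, -41, -47] -> [-8, -24, -31, -41, -47] -> [-8, -24, -31, -41, -47]
  [-28, 25, 2, 29, -20, -35] -> [-28, 25, 2, 29, -20, -35] -> [29, 25, 2, -20, -28, -35] -> [2, -20, -28, -35] -> [-20, -28, -35]
  [45, 39, -45, 40] -> [45, 39, -45, 40] -> [45, 40, 39, -45] -> [-45] -> [-45]
  [-20, 26, 13, 17, -23] -> [-20, 26, 13, 17, -23] -> [26, 17, 13, -20, -23] -> [-20, -23] -> [-20, -23]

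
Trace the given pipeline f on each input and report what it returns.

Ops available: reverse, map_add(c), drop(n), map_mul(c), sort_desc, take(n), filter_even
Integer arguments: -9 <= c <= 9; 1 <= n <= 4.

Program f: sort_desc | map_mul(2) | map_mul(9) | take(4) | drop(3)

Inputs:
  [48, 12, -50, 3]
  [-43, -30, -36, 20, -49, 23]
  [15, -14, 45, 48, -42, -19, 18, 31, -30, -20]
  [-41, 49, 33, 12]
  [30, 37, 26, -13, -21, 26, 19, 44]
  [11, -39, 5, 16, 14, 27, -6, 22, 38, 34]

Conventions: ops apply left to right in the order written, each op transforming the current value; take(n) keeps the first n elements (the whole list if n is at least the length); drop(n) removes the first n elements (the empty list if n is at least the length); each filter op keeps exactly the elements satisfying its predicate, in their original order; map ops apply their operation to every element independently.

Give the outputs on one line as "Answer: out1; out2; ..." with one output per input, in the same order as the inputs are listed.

[-900]; [-648]; [324]; [-738]; [468]; [396]

Execution, op by op:
  [48, 12, -50, 3] -> [48, 12, 3, -50] -> [96, 24, 6, -100] -> [864, 216, 54, -900] -> [864, 216, 54, -900] -> [-900]
  [-43, -30, -36, 20, -49, 23] -> [23, 20, -30, -36, -43, -49] -> [46, 40, -60, -72, -86, -98] -> [414, 360, -540, -648, -774, -882] -> [414, 360, -540, -648] -> [-648]
  [15, -14, 45, 48, -42, -19, 18, 31, -30, -20] -> [48, 45, 31, 18, 15, -14, -19, -20, -30, -42] -> [96, 90, 62, 36, 30, -28, -38, -40, -60, -84] -> [864, 810, 558, 324, 270, -252, -342, -360, -540, -756] -> [864, 810, 558, 324] -> [324]
  [-41, 49, 33, 12] -> [49, 33, 12, -41] -> [98, 66, 24, -82] -> [882, 594, 216, -738] -> [882, 594, 216, -738] -> [-738]
  [30, 37, 26, -13, -21, 26, 19, 44] -> [44, 37, 30, 26, 26, 19, -13, -21] -> [88, 74, 60, 52, 52, 38, -26, -42] -> [792, 666, 540, 468, 468, 342, -234, -378] -> [792, 666, 540, 468] -> [468]
  [11, -39, 5, 16, 14, 27, -6, 22, 38, 34] -> [38, 34, 27, 22, 16, 14, 11, 5, -6, -39] -> [76, 68, 54, 44, 32, 28, 22, 10, -12, -78] -> [684, 612, 486, 396, 288, 252, 198, 90, -108, -702] -> [684, 612, 486, 396] -> [396]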